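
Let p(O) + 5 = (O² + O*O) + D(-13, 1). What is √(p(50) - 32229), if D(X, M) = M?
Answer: I*√27233 ≈ 165.02*I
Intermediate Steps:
p(O) = -4 + 2*O² (p(O) = -5 + ((O² + O*O) + 1) = -5 + ((O² + O²) + 1) = -5 + (2*O² + 1) = -5 + (1 + 2*O²) = -4 + 2*O²)
√(p(50) - 32229) = √((-4 + 2*50²) - 32229) = √((-4 + 2*2500) - 32229) = √((-4 + 5000) - 32229) = √(4996 - 32229) = √(-27233) = I*√27233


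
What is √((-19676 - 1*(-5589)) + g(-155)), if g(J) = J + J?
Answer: I*√14397 ≈ 119.99*I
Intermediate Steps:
g(J) = 2*J
√((-19676 - 1*(-5589)) + g(-155)) = √((-19676 - 1*(-5589)) + 2*(-155)) = √((-19676 + 5589) - 310) = √(-14087 - 310) = √(-14397) = I*√14397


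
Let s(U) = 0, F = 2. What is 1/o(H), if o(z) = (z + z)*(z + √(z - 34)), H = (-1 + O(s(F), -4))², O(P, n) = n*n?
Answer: 1/100868 - √191/22695300 ≈ 9.3050e-6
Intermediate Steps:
O(P, n) = n²
H = 225 (H = (-1 + (-4)²)² = (-1 + 16)² = 15² = 225)
o(z) = 2*z*(z + √(-34 + z)) (o(z) = (2*z)*(z + √(-34 + z)) = 2*z*(z + √(-34 + z)))
1/o(H) = 1/(2*225*(225 + √(-34 + 225))) = 1/(2*225*(225 + √191)) = 1/(101250 + 450*√191)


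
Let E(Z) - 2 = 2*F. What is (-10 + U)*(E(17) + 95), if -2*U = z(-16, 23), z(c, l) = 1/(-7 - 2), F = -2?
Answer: -5549/6 ≈ -924.83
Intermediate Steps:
E(Z) = -2 (E(Z) = 2 + 2*(-2) = 2 - 4 = -2)
z(c, l) = -⅑ (z(c, l) = 1/(-9) = -⅑)
U = 1/18 (U = -½*(-⅑) = 1/18 ≈ 0.055556)
(-10 + U)*(E(17) + 95) = (-10 + 1/18)*(-2 + 95) = -179/18*93 = -5549/6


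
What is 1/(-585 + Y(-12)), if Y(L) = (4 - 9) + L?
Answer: -1/602 ≈ -0.0016611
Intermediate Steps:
Y(L) = -5 + L
1/(-585 + Y(-12)) = 1/(-585 + (-5 - 12)) = 1/(-585 - 17) = 1/(-602) = -1/602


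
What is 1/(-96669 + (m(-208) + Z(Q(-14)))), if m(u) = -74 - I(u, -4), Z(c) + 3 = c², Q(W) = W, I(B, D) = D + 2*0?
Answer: -1/96546 ≈ -1.0358e-5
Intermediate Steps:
I(B, D) = D (I(B, D) = D + 0 = D)
Z(c) = -3 + c²
m(u) = -70 (m(u) = -74 - 1*(-4) = -74 + 4 = -70)
1/(-96669 + (m(-208) + Z(Q(-14)))) = 1/(-96669 + (-70 + (-3 + (-14)²))) = 1/(-96669 + (-70 + (-3 + 196))) = 1/(-96669 + (-70 + 193)) = 1/(-96669 + 123) = 1/(-96546) = -1/96546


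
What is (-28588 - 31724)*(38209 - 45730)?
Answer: 453606552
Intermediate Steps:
(-28588 - 31724)*(38209 - 45730) = -60312*(-7521) = 453606552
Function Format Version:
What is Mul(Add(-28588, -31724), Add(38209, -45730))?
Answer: 453606552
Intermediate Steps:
Mul(Add(-28588, -31724), Add(38209, -45730)) = Mul(-60312, -7521) = 453606552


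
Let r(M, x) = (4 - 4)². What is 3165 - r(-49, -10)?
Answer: 3165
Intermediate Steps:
r(M, x) = 0 (r(M, x) = 0² = 0)
3165 - r(-49, -10) = 3165 - 1*0 = 3165 + 0 = 3165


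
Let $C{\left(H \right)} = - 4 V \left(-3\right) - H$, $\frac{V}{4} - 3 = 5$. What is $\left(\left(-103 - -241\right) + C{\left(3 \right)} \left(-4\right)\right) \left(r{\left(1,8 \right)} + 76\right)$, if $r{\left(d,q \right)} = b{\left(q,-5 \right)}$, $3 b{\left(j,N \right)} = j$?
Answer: $-109032$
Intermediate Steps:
$V = 32$ ($V = 12 + 4 \cdot 5 = 12 + 20 = 32$)
$b{\left(j,N \right)} = \frac{j}{3}$
$C{\left(H \right)} = 384 - H$ ($C{\left(H \right)} = \left(-4\right) 32 \left(-3\right) - H = \left(-128\right) \left(-3\right) - H = 384 - H$)
$r{\left(d,q \right)} = \frac{q}{3}$
$\left(\left(-103 - -241\right) + C{\left(3 \right)} \left(-4\right)\right) \left(r{\left(1,8 \right)} + 76\right) = \left(\left(-103 - -241\right) + \left(384 - 3\right) \left(-4\right)\right) \left(\frac{1}{3} \cdot 8 + 76\right) = \left(\left(-103 + 241\right) + \left(384 - 3\right) \left(-4\right)\right) \left(\frac{8}{3} + 76\right) = \left(138 + 381 \left(-4\right)\right) \frac{236}{3} = \left(138 - 1524\right) \frac{236}{3} = \left(-1386\right) \frac{236}{3} = -109032$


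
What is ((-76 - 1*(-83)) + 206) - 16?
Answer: 197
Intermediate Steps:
((-76 - 1*(-83)) + 206) - 16 = ((-76 + 83) + 206) - 16 = (7 + 206) - 16 = 213 - 16 = 197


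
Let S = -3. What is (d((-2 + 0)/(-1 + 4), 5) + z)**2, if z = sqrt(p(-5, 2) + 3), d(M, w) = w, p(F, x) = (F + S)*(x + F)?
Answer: 52 + 30*sqrt(3) ≈ 103.96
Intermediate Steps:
p(F, x) = (-3 + F)*(F + x) (p(F, x) = (F - 3)*(x + F) = (-3 + F)*(F + x))
z = 3*sqrt(3) (z = sqrt(((-5)**2 - 3*(-5) - 3*2 - 5*2) + 3) = sqrt((25 + 15 - 6 - 10) + 3) = sqrt(24 + 3) = sqrt(27) = 3*sqrt(3) ≈ 5.1962)
(d((-2 + 0)/(-1 + 4), 5) + z)**2 = (5 + 3*sqrt(3))**2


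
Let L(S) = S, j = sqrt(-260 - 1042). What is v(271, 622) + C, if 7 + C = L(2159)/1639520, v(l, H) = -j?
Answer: -11474481/1639520 - I*sqrt(1302) ≈ -6.9987 - 36.083*I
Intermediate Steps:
j = I*sqrt(1302) (j = sqrt(-1302) = I*sqrt(1302) ≈ 36.083*I)
v(l, H) = -I*sqrt(1302)
C = -11474481/1639520 (C = -7 + 2159/1639520 = -11474481/1639520 ≈ -6.9987)
v(271, 622) + C = -I*sqrt(1302) - 11474481/1639520 = -11474481/1639520 - I*sqrt(1302)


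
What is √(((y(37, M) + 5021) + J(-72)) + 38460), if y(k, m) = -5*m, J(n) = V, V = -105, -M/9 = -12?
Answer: 2*√10709 ≈ 206.97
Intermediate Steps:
M = 108 (M = -9*(-12) = 108)
J(n) = -105
√(((y(37, M) + 5021) + J(-72)) + 38460) = √(((-5*108 + 5021) - 105) + 38460) = √(((-540 + 5021) - 105) + 38460) = √((4481 - 105) + 38460) = √(4376 + 38460) = √42836 = 2*√10709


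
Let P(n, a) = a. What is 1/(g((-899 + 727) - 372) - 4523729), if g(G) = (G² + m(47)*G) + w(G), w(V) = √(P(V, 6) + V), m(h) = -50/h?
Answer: -9337916337/39473373254611483 - 2209*I*√538/39473373254611483 ≈ -2.3656e-7 - 1.298e-12*I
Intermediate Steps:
w(V) = √(6 + V)
g(G) = G² + √(6 + G) - 50*G/47 (g(G) = (G² + (-50/47)*G) + √(6 + G) = (G² + (-50*1/47)*G) + √(6 + G) = (G² - 50*G/47) + √(6 + G) = G² + √(6 + G) - 50*G/47)
1/(g((-899 + 727) - 372) - 4523729) = 1/((((-899 + 727) - 372)² + √(6 + ((-899 + 727) - 372)) - 50*((-899 + 727) - 372)/47) - 4523729) = 1/(((-172 - 372)² + √(6 + (-172 - 372)) - 50*(-172 - 372)/47) - 4523729) = 1/(((-544)² + √(6 - 544) - 50/47*(-544)) - 4523729) = 1/((295936 + √(-538) + 27200/47) - 4523729) = 1/((295936 + I*√538 + 27200/47) - 4523729) = 1/((13936192/47 + I*√538) - 4523729) = 1/(-198679071/47 + I*√538)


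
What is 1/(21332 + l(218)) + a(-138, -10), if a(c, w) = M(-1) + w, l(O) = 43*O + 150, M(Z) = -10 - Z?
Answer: -586263/30856 ≈ -19.000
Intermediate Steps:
l(O) = 150 + 43*O
a(c, w) = -9 + w (a(c, w) = (-10 - 1*(-1)) + w = (-10 + 1) + w = -9 + w)
1/(21332 + l(218)) + a(-138, -10) = 1/(21332 + (150 + 43*218)) + (-9 - 10) = 1/(21332 + (150 + 9374)) - 19 = 1/(21332 + 9524) - 19 = 1/30856 - 19 = -586263/30856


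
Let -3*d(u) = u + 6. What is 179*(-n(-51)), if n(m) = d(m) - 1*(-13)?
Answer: -5012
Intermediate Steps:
d(u) = -2 - u/3 (d(u) = -(u + 6)/3 = -(6 + u)/3 = -2 - u/3)
n(m) = 11 - m/3 (n(m) = (-2 - m/3) - 1*(-13) = (-2 - m/3) + 13 = 11 - m/3)
179*(-n(-51)) = 179*(-(11 - 1/3*(-51))) = 179*(-(11 + 17)) = 179*(-1*28) = 179*(-28) = -5012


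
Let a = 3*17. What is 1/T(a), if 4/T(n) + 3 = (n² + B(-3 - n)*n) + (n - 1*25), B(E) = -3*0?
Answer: 656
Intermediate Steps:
B(E) = 0
a = 51
T(n) = 4/(-28 + n + n²) (T(n) = 4/(-3 + ((n² + 0*n) + (n - 1*25))) = 4/(-3 + ((n² + 0) + (n - 25))) = 4/(-3 + (n² + (-25 + n))) = 4/(-3 + (-25 + n + n²)) = 4/(-28 + n + n²))
1/T(a) = 1/(4/(-28 + 51 + 51²)) = 1/(4/(-28 + 51 + 2601)) = 1/(4/2624) = 1/(4*(1/2624)) = 1/(1/656) = 656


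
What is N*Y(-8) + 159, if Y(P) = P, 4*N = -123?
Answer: 405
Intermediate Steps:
N = -123/4 (N = (1/4)*(-123) = -123/4 ≈ -30.750)
N*Y(-8) + 159 = -123/4*(-8) + 159 = 246 + 159 = 405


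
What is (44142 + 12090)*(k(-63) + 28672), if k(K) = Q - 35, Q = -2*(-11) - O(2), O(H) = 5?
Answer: 1611271728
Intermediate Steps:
Q = 17 (Q = -2*(-11) - 1*5 = 22 - 5 = 17)
k(K) = -18 (k(K) = 17 - 35 = -18)
(44142 + 12090)*(k(-63) + 28672) = (44142 + 12090)*(-18 + 28672) = 56232*28654 = 1611271728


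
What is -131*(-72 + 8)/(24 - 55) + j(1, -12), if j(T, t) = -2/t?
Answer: -50273/186 ≈ -270.29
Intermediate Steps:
-131*(-72 + 8)/(24 - 55) + j(1, -12) = -131*(-72 + 8)/(24 - 55) - 2/(-12) = -(-8384)/(-31) - 2*(-1/12) = -(-8384)*(-1)/31 + ⅙ = -131*64/31 + ⅙ = -8384/31 + ⅙ = -50273/186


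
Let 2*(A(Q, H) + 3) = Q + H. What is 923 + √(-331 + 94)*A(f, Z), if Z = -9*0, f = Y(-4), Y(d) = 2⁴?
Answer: 923 + 5*I*√237 ≈ 923.0 + 76.974*I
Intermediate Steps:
Y(d) = 16
f = 16
Z = 0
A(Q, H) = -3 + H/2 + Q/2 (A(Q, H) = -3 + (Q + H)/2 = -3 + (H + Q)/2 = -3 + (H/2 + Q/2) = -3 + H/2 + Q/2)
923 + √(-331 + 94)*A(f, Z) = 923 + √(-331 + 94)*(-3 + (½)*0 + (½)*16) = 923 + √(-237)*(-3 + 0 + 8) = 923 + (I*√237)*5 = 923 + 5*I*√237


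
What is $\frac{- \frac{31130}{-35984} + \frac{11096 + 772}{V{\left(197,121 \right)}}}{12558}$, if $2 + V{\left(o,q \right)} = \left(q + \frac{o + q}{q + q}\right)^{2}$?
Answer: $\frac{3267590367283}{24742028023409424} \approx 0.00013207$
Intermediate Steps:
$V{\left(o,q \right)} = -2 + \left(q + \frac{o + q}{2 q}\right)^{2}$ ($V{\left(o,q \right)} = -2 + \left(q + \frac{o + q}{q + q}\right)^{2} = -2 + \left(q + \frac{o + q}{2 q}\right)^{2}$)
$\frac{- \frac{31130}{-35984} + \frac{11096 + 772}{V{\left(197,121 \right)}}}{12558} = \frac{- \frac{31130}{-35984} + \frac{11096 + 772}{-2 + \frac{\left(197 + 121 + 2 \cdot 121^{2}\right)^{2}}{4 \cdot 14641}}}{12558} = \left(\left(-31130\right) \left(- \frac{1}{35984}\right) + \frac{11868}{-2 + \frac{1}{4} \cdot \frac{1}{14641} \left(197 + 121 + 2 \cdot 14641\right)^{2}}\right) \frac{1}{12558} = \left(\frac{15565}{17992} + \frac{11868}{-2 + \frac{1}{4} \cdot \frac{1}{14641} \left(197 + 121 + 29282\right)^{2}}\right) \frac{1}{12558} = \left(\frac{15565}{17992} + \frac{11868}{-2 + \frac{1}{4} \cdot \frac{1}{14641} \cdot 29600^{2}}\right) \frac{1}{12558} = \left(\frac{15565}{17992} + \frac{11868}{-2 + \frac{1}{4} \cdot \frac{1}{14641} \cdot 876160000}\right) \frac{1}{12558} = \left(\frac{15565}{17992} + \frac{11868}{-2 + \frac{219040000}{14641}}\right) \frac{1}{12558} = \left(\frac{15565}{17992} + \frac{11868}{\frac{219010718}{14641}}\right) \frac{1}{12558} = \left(\frac{15565}{17992} + 11868 \cdot \frac{14641}{219010718}\right) \frac{1}{12558} = \left(\frac{15565}{17992} + \frac{86879694}{109505359}\right) \frac{1}{12558} = \frac{3267590367283}{1970220419128} \cdot \frac{1}{12558} = \frac{3267590367283}{24742028023409424}$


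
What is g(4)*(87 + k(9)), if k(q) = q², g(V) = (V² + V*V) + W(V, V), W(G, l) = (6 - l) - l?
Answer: 5040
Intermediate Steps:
W(G, l) = 6 - 2*l
g(V) = 6 - 2*V + 2*V² (g(V) = (V² + V*V) + (6 - 2*V) = (V² + V²) + (6 - 2*V) = 2*V² + (6 - 2*V) = 6 - 2*V + 2*V²)
g(4)*(87 + k(9)) = (6 - 2*4 + 2*4²)*(87 + 9²) = (6 - 8 + 2*16)*(87 + 81) = (6 - 8 + 32)*168 = 30*168 = 5040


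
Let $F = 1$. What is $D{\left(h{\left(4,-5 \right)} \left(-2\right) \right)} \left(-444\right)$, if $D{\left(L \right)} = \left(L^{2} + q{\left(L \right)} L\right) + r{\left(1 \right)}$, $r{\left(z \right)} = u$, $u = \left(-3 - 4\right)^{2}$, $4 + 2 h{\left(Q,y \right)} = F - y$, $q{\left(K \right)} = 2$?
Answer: $-21756$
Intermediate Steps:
$h{\left(Q,y \right)} = - \frac{3}{2} - \frac{y}{2}$ ($h{\left(Q,y \right)} = -2 + \frac{1 - y}{2} = -2 - \left(- \frac{1}{2} + \frac{y}{2}\right) = - \frac{3}{2} - \frac{y}{2}$)
$u = 49$ ($u = \left(-7\right)^{2} = 49$)
$r{\left(z \right)} = 49$
$D{\left(L \right)} = 49 + L^{2} + 2 L$ ($D{\left(L \right)} = \left(L^{2} + 2 L\right) + 49 = 49 + L^{2} + 2 L$)
$D{\left(h{\left(4,-5 \right)} \left(-2\right) \right)} \left(-444\right) = \left(49 + \left(\left(- \frac{3}{2} - - \frac{5}{2}\right) \left(-2\right)\right)^{2} + 2 \left(- \frac{3}{2} - - \frac{5}{2}\right) \left(-2\right)\right) \left(-444\right) = \left(49 + \left(\left(- \frac{3}{2} + \frac{5}{2}\right) \left(-2\right)\right)^{2} + 2 \left(- \frac{3}{2} + \frac{5}{2}\right) \left(-2\right)\right) \left(-444\right) = \left(49 + \left(1 \left(-2\right)\right)^{2} + 2 \cdot 1 \left(-2\right)\right) \left(-444\right) = \left(49 + \left(-2\right)^{2} + 2 \left(-2\right)\right) \left(-444\right) = \left(49 + 4 - 4\right) \left(-444\right) = 49 \left(-444\right) = -21756$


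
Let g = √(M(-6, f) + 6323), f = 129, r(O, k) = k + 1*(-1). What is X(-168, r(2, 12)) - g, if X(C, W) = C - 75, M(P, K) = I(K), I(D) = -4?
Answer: -243 - √6319 ≈ -322.49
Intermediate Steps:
r(O, k) = -1 + k (r(O, k) = k - 1 = -1 + k)
M(P, K) = -4
X(C, W) = -75 + C
g = √6319 (g = √(-4 + 6323) = √6319 ≈ 79.492)
X(-168, r(2, 12)) - g = (-75 - 168) - √6319 = -243 - √6319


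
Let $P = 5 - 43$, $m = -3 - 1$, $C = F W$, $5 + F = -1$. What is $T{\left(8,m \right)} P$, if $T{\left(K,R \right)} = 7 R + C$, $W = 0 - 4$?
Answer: $152$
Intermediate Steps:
$F = -6$ ($F = -5 - 1 = -6$)
$W = -4$ ($W = 0 - 4 = -4$)
$C = 24$ ($C = \left(-6\right) \left(-4\right) = 24$)
$m = -4$
$P = -38$
$T{\left(K,R \right)} = 24 + 7 R$ ($T{\left(K,R \right)} = 7 R + 24 = 24 + 7 R$)
$T{\left(8,m \right)} P = \left(24 + 7 \left(-4\right)\right) \left(-38\right) = \left(24 - 28\right) \left(-38\right) = \left(-4\right) \left(-38\right) = 152$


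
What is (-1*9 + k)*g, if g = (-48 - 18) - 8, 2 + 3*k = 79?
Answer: -3700/3 ≈ -1233.3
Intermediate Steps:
k = 77/3 (k = -2/3 + (1/3)*79 = -2/3 + 79/3 = 77/3 ≈ 25.667)
g = -74 (g = -66 - 8 = -74)
(-1*9 + k)*g = (-1*9 + 77/3)*(-74) = (-9 + 77/3)*(-74) = (50/3)*(-74) = -3700/3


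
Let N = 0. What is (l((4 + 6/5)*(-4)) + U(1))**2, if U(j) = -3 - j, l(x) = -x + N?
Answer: 7056/25 ≈ 282.24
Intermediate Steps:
l(x) = -x (l(x) = -x + 0 = -x)
(l((4 + 6/5)*(-4)) + U(1))**2 = (-(4 + 6/5)*(-4) + (-3 - 1*1))**2 = (-(4 + 6*(1/5))*(-4) + (-3 - 1))**2 = (-(4 + 6/5)*(-4) - 4)**2 = (-26*(-4)/5 - 4)**2 = (-1*(-104/5) - 4)**2 = (104/5 - 4)**2 = (84/5)**2 = 7056/25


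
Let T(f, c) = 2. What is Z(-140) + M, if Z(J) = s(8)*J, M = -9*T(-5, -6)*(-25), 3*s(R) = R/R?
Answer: 1210/3 ≈ 403.33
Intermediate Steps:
s(R) = ⅓ (s(R) = (R/R)/3 = (⅓)*1 = ⅓)
M = 450 (M = -9*2*(-25) = -18*(-25) = 450)
Z(J) = J/3
Z(-140) + M = (⅓)*(-140) + 450 = -140/3 + 450 = 1210/3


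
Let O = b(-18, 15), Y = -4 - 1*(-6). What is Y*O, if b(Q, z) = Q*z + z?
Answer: -510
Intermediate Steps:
Y = 2 (Y = -4 + 6 = 2)
b(Q, z) = z + Q*z
O = -255 (O = 15*(1 - 18) = 15*(-17) = -255)
Y*O = 2*(-255) = -510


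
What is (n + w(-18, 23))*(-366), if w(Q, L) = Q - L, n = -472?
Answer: 187758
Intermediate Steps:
(n + w(-18, 23))*(-366) = (-472 + (-18 - 1*23))*(-366) = (-472 + (-18 - 23))*(-366) = (-472 - 41)*(-366) = -513*(-366) = 187758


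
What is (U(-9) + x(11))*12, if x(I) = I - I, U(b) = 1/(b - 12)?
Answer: -4/7 ≈ -0.57143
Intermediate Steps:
U(b) = 1/(-12 + b)
x(I) = 0
(U(-9) + x(11))*12 = (1/(-12 - 9) + 0)*12 = (1/(-21) + 0)*12 = (-1/21 + 0)*12 = -1/21*12 = -4/7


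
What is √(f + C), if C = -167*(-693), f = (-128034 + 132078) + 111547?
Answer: √231322 ≈ 480.96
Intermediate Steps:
f = 115591 (f = 4044 + 111547 = 115591)
C = 115731
√(f + C) = √(115591 + 115731) = √231322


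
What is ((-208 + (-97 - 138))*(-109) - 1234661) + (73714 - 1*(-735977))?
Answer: -376683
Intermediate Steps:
((-208 + (-97 - 138))*(-109) - 1234661) + (73714 - 1*(-735977)) = ((-208 - 235)*(-109) - 1234661) + (73714 + 735977) = (-443*(-109) - 1234661) + 809691 = (48287 - 1234661) + 809691 = -1186374 + 809691 = -376683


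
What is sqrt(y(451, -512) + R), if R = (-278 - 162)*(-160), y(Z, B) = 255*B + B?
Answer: 16*I*sqrt(237) ≈ 246.32*I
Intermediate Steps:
y(Z, B) = 256*B
R = 70400 (R = -440*(-160) = 70400)
sqrt(y(451, -512) + R) = sqrt(256*(-512) + 70400) = sqrt(-131072 + 70400) = sqrt(-60672) = 16*I*sqrt(237)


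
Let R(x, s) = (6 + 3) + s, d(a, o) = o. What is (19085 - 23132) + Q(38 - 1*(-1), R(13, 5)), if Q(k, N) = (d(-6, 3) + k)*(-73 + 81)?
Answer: -3711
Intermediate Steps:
R(x, s) = 9 + s
Q(k, N) = 24 + 8*k (Q(k, N) = (3 + k)*(-73 + 81) = (3 + k)*8 = 24 + 8*k)
(19085 - 23132) + Q(38 - 1*(-1), R(13, 5)) = (19085 - 23132) + (24 + 8*(38 - 1*(-1))) = -4047 + (24 + 8*(38 + 1)) = -4047 + (24 + 8*39) = -4047 + (24 + 312) = -4047 + 336 = -3711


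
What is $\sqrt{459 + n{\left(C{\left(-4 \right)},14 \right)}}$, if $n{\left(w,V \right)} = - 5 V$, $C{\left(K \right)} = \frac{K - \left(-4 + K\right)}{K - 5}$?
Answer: $\sqrt{389} \approx 19.723$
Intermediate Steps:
$C{\left(K \right)} = \frac{4}{-5 + K}$
$\sqrt{459 + n{\left(C{\left(-4 \right)},14 \right)}} = \sqrt{459 - 70} = \sqrt{389}$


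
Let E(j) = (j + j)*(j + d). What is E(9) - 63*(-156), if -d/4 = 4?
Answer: 9702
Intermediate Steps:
d = -16 (d = -4*4 = -16)
E(j) = 2*j*(-16 + j) (E(j) = (j + j)*(j - 16) = (2*j)*(-16 + j) = 2*j*(-16 + j))
E(9) - 63*(-156) = 2*9*(-16 + 9) - 63*(-156) = 2*9*(-7) + 9828 = -126 + 9828 = 9702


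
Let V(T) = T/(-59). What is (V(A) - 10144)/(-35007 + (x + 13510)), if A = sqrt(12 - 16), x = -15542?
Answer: 10144/37039 + 2*I/2185301 ≈ 0.27387 + 9.1521e-7*I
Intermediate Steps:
A = 2*I (A = sqrt(-4) = 2*I ≈ 2.0*I)
V(T) = -T/59 (V(T) = T*(-1/59) = -T/59)
(V(A) - 10144)/(-35007 + (x + 13510)) = (-2*I/59 - 10144)/(-35007 + (-15542 + 13510)) = (-2*I/59 - 10144)/(-35007 - 2032) = (-10144 - 2*I/59)/(-37039) = (-10144 - 2*I/59)*(-1/37039) = 10144/37039 + 2*I/2185301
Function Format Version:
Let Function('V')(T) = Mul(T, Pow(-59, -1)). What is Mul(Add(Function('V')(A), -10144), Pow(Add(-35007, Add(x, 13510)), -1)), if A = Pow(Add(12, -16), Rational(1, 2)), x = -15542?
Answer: Add(Rational(10144, 37039), Mul(Rational(2, 2185301), I)) ≈ Add(0.27387, Mul(9.1521e-7, I))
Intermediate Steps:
A = Mul(2, I) (A = Pow(-4, Rational(1, 2)) = Mul(2, I) ≈ Mul(2.0000, I))
Function('V')(T) = Mul(Rational(-1, 59), T) (Function('V')(T) = Mul(T, Rational(-1, 59)) = Mul(Rational(-1, 59), T))
Mul(Add(Function('V')(A), -10144), Pow(Add(-35007, Add(x, 13510)), -1)) = Mul(Add(Mul(Rational(-1, 59), Mul(2, I)), -10144), Pow(Add(-35007, Add(-15542, 13510)), -1)) = Mul(Add(Mul(Rational(-2, 59), I), -10144), Pow(Add(-35007, -2032), -1)) = Mul(Add(-10144, Mul(Rational(-2, 59), I)), Pow(-37039, -1)) = Mul(Add(-10144, Mul(Rational(-2, 59), I)), Rational(-1, 37039)) = Add(Rational(10144, 37039), Mul(Rational(2, 2185301), I))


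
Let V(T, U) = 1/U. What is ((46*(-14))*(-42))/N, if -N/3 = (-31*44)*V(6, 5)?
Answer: 11270/341 ≈ 33.050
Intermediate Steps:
N = 4092/5 (N = -3*(-31*44)/5 = -(-4092)/5 = -3*(-1364/5) = 4092/5 ≈ 818.40)
((46*(-14))*(-42))/N = ((46*(-14))*(-42))/(4092/5) = -644*(-42)*(5/4092) = 27048*(5/4092) = 11270/341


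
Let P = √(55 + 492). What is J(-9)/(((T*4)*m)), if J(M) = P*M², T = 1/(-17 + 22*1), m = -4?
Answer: -405*√547/16 ≈ -592.01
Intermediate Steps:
T = ⅕ (T = 1/(-17 + 22) = 1/5 = ⅕ ≈ 0.20000)
P = √547 ≈ 23.388
J(M) = √547*M²
J(-9)/(((T*4)*m)) = (√547*(-9)²)/((((⅕)*4)*(-4))) = (√547*81)/(((⅘)*(-4))) = (81*√547)/(-16/5) = (81*√547)*(-5/16) = -405*√547/16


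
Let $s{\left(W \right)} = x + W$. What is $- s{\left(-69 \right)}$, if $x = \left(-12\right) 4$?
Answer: $117$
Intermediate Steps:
$x = -48$
$s{\left(W \right)} = -48 + W$
$- s{\left(-69 \right)} = - (-48 - 69) = \left(-1\right) \left(-117\right) = 117$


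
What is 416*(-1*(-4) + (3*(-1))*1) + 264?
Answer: 680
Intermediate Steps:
416*(-1*(-4) + (3*(-1))*1) + 264 = 416*(4 - 3*1) + 264 = 416*(4 - 3) + 264 = 416*1 + 264 = 416 + 264 = 680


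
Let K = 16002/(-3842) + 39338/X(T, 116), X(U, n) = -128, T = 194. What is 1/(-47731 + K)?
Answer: -122944/5906536277 ≈ -2.0815e-5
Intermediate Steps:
K = -38296213/122944 (K = 16002/(-3842) + 39338/(-128) = 16002*(-1/3842) + 39338*(-1/128) = -8001/1921 - 19669/64 = -38296213/122944 ≈ -311.49)
1/(-47731 + K) = 1/(-47731 - 38296213/122944) = 1/(-5906536277/122944) = -122944/5906536277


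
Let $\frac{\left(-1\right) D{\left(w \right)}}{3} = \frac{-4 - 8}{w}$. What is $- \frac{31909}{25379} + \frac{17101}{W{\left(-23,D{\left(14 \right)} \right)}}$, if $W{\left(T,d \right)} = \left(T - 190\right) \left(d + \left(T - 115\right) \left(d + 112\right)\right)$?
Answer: $- \frac{749062000033}{598186938366} \approx -1.2522$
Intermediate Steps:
$D{\left(w \right)} = \frac{36}{w}$ ($D{\left(w \right)} = - 3 \frac{-4 - 8}{w} = - 3 \left(- \frac{12}{w}\right) = \frac{36}{w}$)
$W{\left(T,d \right)} = \left(-190 + T\right) \left(d + \left(-115 + T\right) \left(112 + d\right)\right)$
$- \frac{31909}{25379} + \frac{17101}{W{\left(-23,D{\left(14 \right)} \right)}} = - \frac{31909}{25379} + \frac{17101}{2447200 - -785680 + 112 \left(-23\right)^{2} + 21660 \cdot \frac{36}{14} + \frac{36}{14} \left(-23\right)^{2} - - 6992 \cdot \frac{36}{14}} = \left(-31909\right) \frac{1}{25379} + \frac{17101}{2447200 + 785680 + 112 \cdot 529 + 21660 \cdot 36 \cdot \frac{1}{14} + 36 \cdot \frac{1}{14} \cdot 529 - - 6992 \cdot 36 \cdot \frac{1}{14}} = - \frac{31909}{25379} + \frac{17101}{2447200 + 785680 + 59248 + 21660 \cdot \frac{18}{7} + \frac{18}{7} \cdot 529 - \left(-6992\right) \frac{18}{7}} = - \frac{31909}{25379} + \frac{17101}{2447200 + 785680 + 59248 + \frac{389880}{7} + \frac{9522}{7} + \frac{125856}{7}} = - \frac{31909}{25379} + \frac{17101}{\frac{23570154}{7}} = - \frac{31909}{25379} + 17101 \cdot \frac{7}{23570154} = - \frac{31909}{25379} + \frac{119707}{23570154} = - \frac{749062000033}{598186938366}$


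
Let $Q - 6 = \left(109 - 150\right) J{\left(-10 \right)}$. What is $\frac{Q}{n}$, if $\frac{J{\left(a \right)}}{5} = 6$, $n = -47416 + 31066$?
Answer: $\frac{204}{2725} \approx 0.074862$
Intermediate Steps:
$n = -16350$
$J{\left(a \right)} = 30$ ($J{\left(a \right)} = 5 \cdot 6 = 30$)
$Q = -1224$ ($Q = 6 + \left(109 - 150\right) 30 = 6 - 1230 = -1224$)
$\frac{Q}{n} = - \frac{1224}{-16350} = \left(-1224\right) \left(- \frac{1}{16350}\right) = \frac{204}{2725}$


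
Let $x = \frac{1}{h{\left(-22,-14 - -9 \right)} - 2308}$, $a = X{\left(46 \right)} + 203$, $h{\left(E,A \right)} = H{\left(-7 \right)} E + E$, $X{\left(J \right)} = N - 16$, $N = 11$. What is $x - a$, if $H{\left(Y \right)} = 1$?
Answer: $- \frac{465697}{2352} \approx -198.0$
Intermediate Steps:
$X{\left(J \right)} = -5$ ($X{\left(J \right)} = 11 - 16 = -5$)
$h{\left(E,A \right)} = 2 E$ ($h{\left(E,A \right)} = 1 E + E = E + E = 2 E$)
$a = 198$ ($a = -5 + 203 = 198$)
$x = - \frac{1}{2352}$ ($x = \frac{1}{2 \left(-22\right) - 2308} = \frac{1}{-44 - 2308} = \frac{1}{-2352} = - \frac{1}{2352} \approx -0.00042517$)
$x - a = - \frac{1}{2352} - 198 = - \frac{465697}{2352}$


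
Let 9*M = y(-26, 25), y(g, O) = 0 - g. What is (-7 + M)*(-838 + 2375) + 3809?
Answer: -22588/9 ≈ -2509.8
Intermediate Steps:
y(g, O) = -g
M = 26/9 (M = (-1*(-26))/9 = (⅑)*26 = 26/9 ≈ 2.8889)
(-7 + M)*(-838 + 2375) + 3809 = (-7 + 26/9)*(-838 + 2375) + 3809 = -37/9*1537 + 3809 = -56869/9 + 3809 = -22588/9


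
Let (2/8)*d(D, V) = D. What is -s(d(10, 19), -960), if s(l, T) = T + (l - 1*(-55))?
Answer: 865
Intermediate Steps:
d(D, V) = 4*D
s(l, T) = 55 + T + l (s(l, T) = T + (l + 55) = T + (55 + l) = 55 + T + l)
-s(d(10, 19), -960) = -(55 - 960 + 4*10) = -(55 - 960 + 40) = -1*(-865) = 865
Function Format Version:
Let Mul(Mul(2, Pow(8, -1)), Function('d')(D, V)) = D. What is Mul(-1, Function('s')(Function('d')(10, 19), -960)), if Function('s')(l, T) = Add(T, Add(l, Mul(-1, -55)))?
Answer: 865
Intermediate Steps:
Function('d')(D, V) = Mul(4, D)
Function('s')(l, T) = Add(55, T, l) (Function('s')(l, T) = Add(T, Add(l, 55)) = Add(T, Add(55, l)) = Add(55, T, l))
Mul(-1, Function('s')(Function('d')(10, 19), -960)) = Mul(-1, Add(55, -960, Mul(4, 10))) = Mul(-1, Add(55, -960, 40)) = Mul(-1, -865) = 865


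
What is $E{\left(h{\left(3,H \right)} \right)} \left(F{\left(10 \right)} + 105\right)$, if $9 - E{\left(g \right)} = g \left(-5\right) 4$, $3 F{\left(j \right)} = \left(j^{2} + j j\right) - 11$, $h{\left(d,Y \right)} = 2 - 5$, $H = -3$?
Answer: $-8568$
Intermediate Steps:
$h{\left(d,Y \right)} = -3$ ($h{\left(d,Y \right)} = 2 - 5 = -3$)
$F{\left(j \right)} = - \frac{11}{3} + \frac{2 j^{2}}{3}$ ($F{\left(j \right)} = \frac{\left(j^{2} + j j\right) - 11}{3} = \frac{\left(j^{2} + j^{2}\right) - 11}{3} = \frac{2 j^{2} - 11}{3} = \frac{-11 + 2 j^{2}}{3} = - \frac{11}{3} + \frac{2 j^{2}}{3}$)
$E{\left(g \right)} = 9 + 20 g$ ($E{\left(g \right)} = 9 - g \left(-5\right) 4 = 9 - - 5 g 4 = 9 - - 20 g = 9 + 20 g$)
$E{\left(h{\left(3,H \right)} \right)} \left(F{\left(10 \right)} + 105\right) = \left(9 + 20 \left(-3\right)\right) \left(\left(- \frac{11}{3} + \frac{2 \cdot 10^{2}}{3}\right) + 105\right) = \left(9 - 60\right) \left(\left(- \frac{11}{3} + \frac{2}{3} \cdot 100\right) + 105\right) = - 51 \left(\left(- \frac{11}{3} + \frac{200}{3}\right) + 105\right) = - 51 \left(63 + 105\right) = \left(-51\right) 168 = -8568$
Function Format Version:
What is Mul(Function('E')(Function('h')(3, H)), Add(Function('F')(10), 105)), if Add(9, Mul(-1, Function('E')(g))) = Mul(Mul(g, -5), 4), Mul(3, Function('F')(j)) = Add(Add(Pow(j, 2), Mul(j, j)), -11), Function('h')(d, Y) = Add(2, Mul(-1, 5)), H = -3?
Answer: -8568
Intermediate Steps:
Function('h')(d, Y) = -3 (Function('h')(d, Y) = Add(2, -5) = -3)
Function('F')(j) = Add(Rational(-11, 3), Mul(Rational(2, 3), Pow(j, 2))) (Function('F')(j) = Mul(Rational(1, 3), Add(Add(Pow(j, 2), Mul(j, j)), -11)) = Mul(Rational(1, 3), Add(Add(Pow(j, 2), Pow(j, 2)), -11)) = Mul(Rational(1, 3), Add(Mul(2, Pow(j, 2)), -11)) = Mul(Rational(1, 3), Add(-11, Mul(2, Pow(j, 2)))) = Add(Rational(-11, 3), Mul(Rational(2, 3), Pow(j, 2))))
Function('E')(g) = Add(9, Mul(20, g)) (Function('E')(g) = Add(9, Mul(-1, Mul(Mul(g, -5), 4))) = Add(9, Mul(-1, Mul(Mul(-5, g), 4))) = Add(9, Mul(-1, Mul(-20, g))) = Add(9, Mul(20, g)))
Mul(Function('E')(Function('h')(3, H)), Add(Function('F')(10), 105)) = Mul(Add(9, Mul(20, -3)), Add(Add(Rational(-11, 3), Mul(Rational(2, 3), Pow(10, 2))), 105)) = Mul(Add(9, -60), Add(Add(Rational(-11, 3), Mul(Rational(2, 3), 100)), 105)) = Mul(-51, Add(Add(Rational(-11, 3), Rational(200, 3)), 105)) = Mul(-51, Add(63, 105)) = Mul(-51, 168) = -8568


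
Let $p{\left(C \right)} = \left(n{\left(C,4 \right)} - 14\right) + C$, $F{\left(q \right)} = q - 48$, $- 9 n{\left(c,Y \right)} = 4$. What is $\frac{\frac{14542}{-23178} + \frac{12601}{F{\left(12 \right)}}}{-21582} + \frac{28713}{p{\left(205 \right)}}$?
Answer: $\frac{775687519882417}{5147341962840} \approx 150.7$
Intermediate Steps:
$n{\left(c,Y \right)} = - \frac{4}{9}$ ($n{\left(c,Y \right)} = \left(- \frac{1}{9}\right) 4 = - \frac{4}{9}$)
$F{\left(q \right)} = -48 + q$
$p{\left(C \right)} = - \frac{130}{9} + C$ ($p{\left(C \right)} = \left(- \frac{4}{9} - 14\right) + C = - \frac{130}{9} + C$)
$\frac{\frac{14542}{-23178} + \frac{12601}{F{\left(12 \right)}}}{-21582} + \frac{28713}{p{\left(205 \right)}} = \frac{\frac{14542}{-23178} + \frac{12601}{-48 + 12}}{-21582} + \frac{28713}{- \frac{130}{9} + 205} = \left(14542 \left(- \frac{1}{23178}\right) + \frac{12601}{-36}\right) \left(- \frac{1}{21582}\right) + \frac{28713}{\frac{1715}{9}} = \left(- \frac{7271}{11589} + 12601 \left(- \frac{1}{36}\right)\right) \left(- \frac{1}{21582}\right) + 28713 \cdot \frac{9}{1715} = \left(- \frac{7271}{11589} - \frac{12601}{36}\right) \left(- \frac{1}{21582}\right) + \frac{258417}{1715} = \left(- \frac{48764915}{139068}\right) \left(- \frac{1}{21582}\right) + \frac{258417}{1715} = \frac{48764915}{3001365576} + \frac{258417}{1715} = \frac{775687519882417}{5147341962840}$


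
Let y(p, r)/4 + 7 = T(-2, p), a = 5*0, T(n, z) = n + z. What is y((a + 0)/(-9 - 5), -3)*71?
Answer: -2556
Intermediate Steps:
a = 0
y(p, r) = -36 + 4*p (y(p, r) = -28 + 4*(-2 + p) = -28 + (-8 + 4*p) = -36 + 4*p)
y((a + 0)/(-9 - 5), -3)*71 = (-36 + 4*((0 + 0)/(-9 - 5)))*71 = (-36 + 4*(0/(-14)))*71 = (-36 + 4*(0*(-1/14)))*71 = (-36 + 4*0)*71 = (-36 + 0)*71 = -36*71 = -2556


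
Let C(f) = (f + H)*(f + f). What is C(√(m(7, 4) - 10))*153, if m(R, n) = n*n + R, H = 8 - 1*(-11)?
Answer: 3978 + 5814*√13 ≈ 24941.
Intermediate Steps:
H = 19 (H = 8 + 11 = 19)
m(R, n) = R + n² (m(R, n) = n² + R = R + n²)
C(f) = 2*f*(19 + f) (C(f) = (f + 19)*(f + f) = (19 + f)*(2*f) = 2*f*(19 + f))
C(√(m(7, 4) - 10))*153 = (2*√((7 + 4²) - 10)*(19 + √((7 + 4²) - 10)))*153 = (2*√((7 + 16) - 10)*(19 + √((7 + 16) - 10)))*153 = (2*√(23 - 10)*(19 + √(23 - 10)))*153 = (2*√13*(19 + √13))*153 = 306*√13*(19 + √13)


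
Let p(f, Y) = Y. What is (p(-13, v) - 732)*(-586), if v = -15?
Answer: 437742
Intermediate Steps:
(p(-13, v) - 732)*(-586) = (-15 - 732)*(-586) = -747*(-586) = 437742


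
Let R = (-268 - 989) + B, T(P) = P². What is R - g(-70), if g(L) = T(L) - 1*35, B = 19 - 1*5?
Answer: -6108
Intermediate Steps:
B = 14 (B = 19 - 5 = 14)
g(L) = -35 + L² (g(L) = L² - 1*35 = L² - 35 = -35 + L²)
R = -1243 (R = (-268 - 989) + 14 = -1257 + 14 = -1243)
R - g(-70) = -1243 - (-35 + (-70)²) = -1243 - (-35 + 4900) = -1243 - 1*4865 = -1243 - 4865 = -6108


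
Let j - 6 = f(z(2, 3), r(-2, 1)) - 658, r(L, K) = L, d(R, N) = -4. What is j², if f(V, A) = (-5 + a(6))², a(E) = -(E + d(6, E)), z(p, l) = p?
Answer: 363609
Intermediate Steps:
a(E) = 4 - E (a(E) = -(E - 4) = -(-4 + E) = 4 - E)
f(V, A) = 49 (f(V, A) = (-5 + (4 - 1*6))² = (-5 + (4 - 6))² = (-5 - 2)² = (-7)² = 49)
j = -603 (j = 6 + (49 - 658) = 6 - 609 = -603)
j² = (-603)² = 363609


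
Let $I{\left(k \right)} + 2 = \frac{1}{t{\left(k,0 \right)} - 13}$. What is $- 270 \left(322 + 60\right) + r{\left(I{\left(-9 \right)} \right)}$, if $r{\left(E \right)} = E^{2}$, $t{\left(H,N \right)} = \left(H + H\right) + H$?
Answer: $- \frac{165017439}{1600} \approx -1.0314 \cdot 10^{5}$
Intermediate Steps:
$t{\left(H,N \right)} = 3 H$ ($t{\left(H,N \right)} = 2 H + H = 3 H$)
$I{\left(k \right)} = -2 + \frac{1}{-13 + 3 k}$ ($I{\left(k \right)} = -2 + \frac{1}{3 k - 13} = -2 + \frac{1}{-13 + 3 k}$)
$- 270 \left(322 + 60\right) + r{\left(I{\left(-9 \right)} \right)} = - 270 \left(322 + 60\right) + \left(\frac{3 \left(9 - -18\right)}{-13 + 3 \left(-9\right)}\right)^{2} = \left(-270\right) 382 + \left(\frac{3 \left(9 + 18\right)}{-13 - 27}\right)^{2} = -103140 + \left(3 \frac{1}{-40} \cdot 27\right)^{2} = -103140 + \left(3 \left(- \frac{1}{40}\right) 27\right)^{2} = -103140 + \left(- \frac{81}{40}\right)^{2} = -103140 + \frac{6561}{1600} = - \frac{165017439}{1600}$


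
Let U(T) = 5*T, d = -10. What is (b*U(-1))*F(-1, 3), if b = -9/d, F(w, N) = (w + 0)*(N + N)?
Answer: 27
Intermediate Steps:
F(w, N) = 2*N*w (F(w, N) = w*(2*N) = 2*N*w)
b = 9/10 (b = -9/(-10) = -9*(-⅒) = 9/10 ≈ 0.90000)
(b*U(-1))*F(-1, 3) = (9*(5*(-1))/10)*(2*3*(-1)) = ((9/10)*(-5))*(-6) = -9/2*(-6) = 27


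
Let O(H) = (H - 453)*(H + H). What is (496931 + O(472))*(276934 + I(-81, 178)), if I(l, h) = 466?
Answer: 142824105800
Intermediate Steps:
O(H) = 2*H*(-453 + H) (O(H) = (-453 + H)*(2*H) = 2*H*(-453 + H))
(496931 + O(472))*(276934 + I(-81, 178)) = (496931 + 2*472*(-453 + 472))*(276934 + 466) = (496931 + 2*472*19)*277400 = (496931 + 17936)*277400 = 514867*277400 = 142824105800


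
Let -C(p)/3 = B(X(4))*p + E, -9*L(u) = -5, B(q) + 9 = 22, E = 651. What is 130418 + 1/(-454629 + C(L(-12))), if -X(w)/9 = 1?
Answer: 178648010995/1369811 ≈ 1.3042e+5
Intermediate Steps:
X(w) = -9 (X(w) = -9*1 = -9)
B(q) = 13 (B(q) = -9 + 22 = 13)
L(u) = 5/9 (L(u) = -1/9*(-5) = 5/9)
C(p) = -1953 - 39*p (C(p) = -3*(13*p + 651) = -3*(651 + 13*p) = -1953 - 39*p)
130418 + 1/(-454629 + C(L(-12))) = 130418 + 1/(-454629 + (-1953 - 39*5/9)) = 130418 + 1/(-454629 + (-1953 - 65/3)) = 130418 + 1/(-454629 - 5924/3) = 130418 + 1/(-1369811/3) = 130418 - 3/1369811 = 178648010995/1369811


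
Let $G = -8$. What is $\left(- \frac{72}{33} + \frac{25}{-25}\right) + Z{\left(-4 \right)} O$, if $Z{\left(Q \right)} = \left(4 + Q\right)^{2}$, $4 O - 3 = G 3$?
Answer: $- \frac{35}{11} \approx -3.1818$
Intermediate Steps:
$O = - \frac{21}{4}$ ($O = \frac{3}{4} + \frac{\left(-8\right) 3}{4} = \frac{3}{4} + \frac{1}{4} \left(-24\right) = \frac{3}{4} - 6 = - \frac{21}{4} \approx -5.25$)
$\left(- \frac{72}{33} + \frac{25}{-25}\right) + Z{\left(-4 \right)} O = \left(- \frac{72}{33} + \frac{25}{-25}\right) + \left(4 - 4\right)^{2} \left(- \frac{21}{4}\right) = \left(\left(-72\right) \frac{1}{33} + 25 \left(- \frac{1}{25}\right)\right) + 0^{2} \left(- \frac{21}{4}\right) = \left(- \frac{24}{11} - 1\right) + 0 \left(- \frac{21}{4}\right) = - \frac{35}{11} + 0 = - \frac{35}{11}$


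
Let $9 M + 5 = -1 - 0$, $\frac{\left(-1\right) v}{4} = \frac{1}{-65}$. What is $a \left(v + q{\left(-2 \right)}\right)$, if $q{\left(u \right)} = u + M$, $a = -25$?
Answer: $\frac{2540}{39} \approx 65.128$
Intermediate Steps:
$v = \frac{4}{65}$ ($v = - \frac{4}{-65} = \left(-4\right) \left(- \frac{1}{65}\right) = \frac{4}{65} \approx 0.061538$)
$M = - \frac{2}{3}$ ($M = - \frac{5}{9} + \frac{-1 - 0}{9} = - \frac{5}{9} + \frac{-1 + 0}{9} = - \frac{5}{9} + \frac{1}{9} \left(-1\right) = - \frac{5}{9} - \frac{1}{9} = - \frac{2}{3} \approx -0.66667$)
$q{\left(u \right)} = - \frac{2}{3} + u$ ($q{\left(u \right)} = u - \frac{2}{3} = - \frac{2}{3} + u$)
$a \left(v + q{\left(-2 \right)}\right) = - 25 \left(\frac{4}{65} - \frac{8}{3}\right) = \left(-25\right) \left(- \frac{508}{195}\right) = \frac{2540}{39}$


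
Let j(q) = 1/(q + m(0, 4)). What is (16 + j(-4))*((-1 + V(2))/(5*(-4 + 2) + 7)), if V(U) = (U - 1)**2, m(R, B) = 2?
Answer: 0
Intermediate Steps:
V(U) = (-1 + U)**2
j(q) = 1/(2 + q) (j(q) = 1/(q + 2) = 1/(2 + q))
(16 + j(-4))*((-1 + V(2))/(5*(-4 + 2) + 7)) = (16 + 1/(2 - 4))*((-1 + (-1 + 2)**2)/(5*(-4 + 2) + 7)) = (16 + 1/(-2))*((-1 + 1**2)/(5*(-2) + 7)) = (16 - 1/2)*((-1 + 1)/(-10 + 7)) = 31*(0/(-3))/2 = 31*(0*(-1/3))/2 = (31/2)*0 = 0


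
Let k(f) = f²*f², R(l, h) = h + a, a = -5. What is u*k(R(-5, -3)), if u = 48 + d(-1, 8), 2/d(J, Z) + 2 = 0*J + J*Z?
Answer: 978944/5 ≈ 1.9579e+5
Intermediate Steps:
R(l, h) = -5 + h (R(l, h) = h - 5 = -5 + h)
d(J, Z) = 2/(-2 + J*Z) (d(J, Z) = 2/(-2 + (0*J + J*Z)) = 2/(-2 + (0 + J*Z)) = 2/(-2 + J*Z))
u = 239/5 (u = 48 + 2/(-2 - 1*8) = 48 + 2/(-2 - 8) = 48 + 2/(-10) = 48 + 2*(-⅒) = 48 - ⅕ = 239/5 ≈ 47.800)
k(f) = f⁴
u*k(R(-5, -3)) = 239*(-5 - 3)⁴/5 = (239/5)*(-8)⁴ = (239/5)*4096 = 978944/5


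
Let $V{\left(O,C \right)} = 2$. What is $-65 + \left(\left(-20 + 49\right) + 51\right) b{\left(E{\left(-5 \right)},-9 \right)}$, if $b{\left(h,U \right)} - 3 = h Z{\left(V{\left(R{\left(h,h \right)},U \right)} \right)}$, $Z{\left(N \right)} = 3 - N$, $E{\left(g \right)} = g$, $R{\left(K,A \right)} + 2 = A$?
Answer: $-225$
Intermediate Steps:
$R{\left(K,A \right)} = -2 + A$
$b{\left(h,U \right)} = 3 + h$ ($b{\left(h,U \right)} = 3 + h \left(3 - 2\right) = 3 + h 1 = 3 + h$)
$-65 + \left(\left(-20 + 49\right) + 51\right) b{\left(E{\left(-5 \right)},-9 \right)} = -65 + \left(\left(-20 + 49\right) + 51\right) \left(3 - 5\right) = -65 + \left(29 + 51\right) \left(-2\right) = -65 + 80 \left(-2\right) = -65 - 160 = -225$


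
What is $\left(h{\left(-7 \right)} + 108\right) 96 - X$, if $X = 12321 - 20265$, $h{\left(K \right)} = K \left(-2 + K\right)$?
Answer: $24360$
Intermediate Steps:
$X = -7944$ ($X = 12321 - 20265 = -7944$)
$\left(h{\left(-7 \right)} + 108\right) 96 - X = \left(- 7 \left(-2 - 7\right) + 108\right) 96 - -7944 = \left(\left(-7\right) \left(-9\right) + 108\right) 96 + 7944 = \left(63 + 108\right) 96 + 7944 = 171 \cdot 96 + 7944 = 16416 + 7944 = 24360$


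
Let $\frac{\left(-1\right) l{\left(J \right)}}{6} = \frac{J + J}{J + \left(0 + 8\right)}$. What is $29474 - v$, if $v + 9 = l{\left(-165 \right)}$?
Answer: $\frac{4630811}{157} \approx 29496.0$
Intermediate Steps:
$l{\left(J \right)} = - \frac{12 J}{8 + J}$ ($l{\left(J \right)} = - 6 \frac{J + J}{J + \left(0 + 8\right)} = - 6 \frac{2 J}{J + 8} = - 6 \frac{2 J}{8 + J} = - \frac{12 J}{8 + J}$)
$v = - \frac{3393}{157}$ ($v = -9 - - \frac{1980}{8 - 165} = -9 - - \frac{1980}{-157} = -9 - \left(-1980\right) \left(- \frac{1}{157}\right) = -9 - \frac{1980}{157} = - \frac{3393}{157} \approx -21.611$)
$29474 - v = 29474 - - \frac{3393}{157} = 29474 + \frac{3393}{157} = \frac{4630811}{157}$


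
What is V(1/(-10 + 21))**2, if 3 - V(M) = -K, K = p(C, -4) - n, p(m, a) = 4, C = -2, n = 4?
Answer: 9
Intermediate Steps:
K = 0 (K = 4 - 1*4 = 4 - 4 = 0)
V(M) = 3 (V(M) = 3 - (-1)*0 = 3 - 1*0 = 3 + 0 = 3)
V(1/(-10 + 21))**2 = 3**2 = 9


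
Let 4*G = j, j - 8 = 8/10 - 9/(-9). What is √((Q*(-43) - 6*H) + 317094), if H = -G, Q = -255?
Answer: √32807370/10 ≈ 572.78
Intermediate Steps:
j = 49/5 (j = 8 + (8/10 - 9/(-9)) = 8 + (8*(⅒) - 9*(-⅑)) = 8 + (⅘ + 1) = 8 + 9/5 = 49/5 ≈ 9.8000)
G = 49/20 (G = (¼)*(49/5) = 49/20 ≈ 2.4500)
H = -49/20 (H = -1*49/20 = -49/20 ≈ -2.4500)
√((Q*(-43) - 6*H) + 317094) = √((-255*(-43) - 6*(-49/20)) + 317094) = √((10965 + 147/10) + 317094) = √(109797/10 + 317094) = √(3280737/10) = √32807370/10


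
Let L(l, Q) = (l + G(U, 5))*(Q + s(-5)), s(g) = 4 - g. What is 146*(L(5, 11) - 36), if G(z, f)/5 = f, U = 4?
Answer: 82344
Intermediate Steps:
G(z, f) = 5*f
L(l, Q) = (9 + Q)*(25 + l) (L(l, Q) = (l + 5*5)*(Q + (4 - 1*(-5))) = (l + 25)*(Q + (4 + 5)) = (25 + l)*(Q + 9) = (25 + l)*(9 + Q) = (9 + Q)*(25 + l))
146*(L(5, 11) - 36) = 146*((225 + 9*5 + 25*11 + 11*5) - 36) = 146*((225 + 45 + 275 + 55) - 36) = 146*(600 - 36) = 146*564 = 82344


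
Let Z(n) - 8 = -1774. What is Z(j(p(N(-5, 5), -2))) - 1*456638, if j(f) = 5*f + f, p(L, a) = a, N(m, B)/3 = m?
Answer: -458404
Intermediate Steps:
N(m, B) = 3*m
j(f) = 6*f
Z(n) = -1766 (Z(n) = 8 - 1774 = -1766)
Z(j(p(N(-5, 5), -2))) - 1*456638 = -1766 - 1*456638 = -1766 - 456638 = -458404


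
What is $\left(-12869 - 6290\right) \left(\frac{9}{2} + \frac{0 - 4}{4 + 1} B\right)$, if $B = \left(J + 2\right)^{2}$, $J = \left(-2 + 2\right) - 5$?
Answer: $\frac{517293}{10} \approx 51729.0$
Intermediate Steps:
$J = -5$ ($J = 0 - 5 = -5$)
$B = 9$ ($B = \left(-5 + 2\right)^{2} = \left(-3\right)^{2} = 9$)
$\left(-12869 - 6290\right) \left(\frac{9}{2} + \frac{0 - 4}{4 + 1} B\right) = \left(-12869 - 6290\right) \left(\frac{9}{2} + \frac{0 - 4}{4 + 1} \cdot 9\right) = - 19159 \left(9 \cdot \frac{1}{2} + - \frac{4}{5} \cdot 9\right) = - 19159 \left(\frac{9}{2} + \left(-4\right) \frac{1}{5} \cdot 9\right) = - 19159 \left(\frac{9}{2} - \frac{36}{5}\right) = \left(-19159\right) \left(- \frac{27}{10}\right) = \frac{517293}{10}$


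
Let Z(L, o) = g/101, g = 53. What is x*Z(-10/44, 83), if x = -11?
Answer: -583/101 ≈ -5.7723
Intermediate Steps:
Z(L, o) = 53/101
x*Z(-10/44, 83) = -11*53/101 = -583/101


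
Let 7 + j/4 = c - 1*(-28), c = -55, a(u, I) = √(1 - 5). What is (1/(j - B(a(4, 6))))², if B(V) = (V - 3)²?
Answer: 731/14851875 + 376*I/44555625 ≈ 4.9219e-5 + 8.4389e-6*I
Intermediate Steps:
a(u, I) = 2*I (a(u, I) = √(-4) = 2*I)
j = -136 (j = -28 + 4*(-55 - 1*(-28)) = -28 + 4*(-55 + 28) = -28 + 4*(-27) = -28 - 108 = -136)
B(V) = (-3 + V)²
(1/(j - B(a(4, 6))))² = (1/(-136 - (-3 + 2*I)²))² = (-136 - (-3 + 2*I)²)⁻²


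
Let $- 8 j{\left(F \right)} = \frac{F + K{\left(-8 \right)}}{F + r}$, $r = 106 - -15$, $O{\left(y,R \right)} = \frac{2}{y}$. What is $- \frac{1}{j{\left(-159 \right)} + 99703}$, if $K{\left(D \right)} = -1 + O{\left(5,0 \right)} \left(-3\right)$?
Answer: $- \frac{760}{75773877} \approx -1.003 \cdot 10^{-5}$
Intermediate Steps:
$r = 121$ ($r = 106 + 15 = 121$)
$K{\left(D \right)} = - \frac{11}{5}$ ($K{\left(D \right)} = -1 + \frac{2}{5} \left(-3\right) = -1 - \frac{6}{5} = - \frac{11}{5}$)
$j{\left(F \right)} = - \frac{- \frac{11}{5} + F}{8 \left(121 + F\right)}$ ($j{\left(F \right)} = - \frac{\left(F - \frac{11}{5}\right) \frac{1}{F + 121}}{8} = - \frac{\left(- \frac{11}{5} + F\right) \frac{1}{121 + F}}{8} = - \frac{\frac{1}{121 + F} \left(- \frac{11}{5} + F\right)}{8} = - \frac{- \frac{11}{5} + F}{8 \left(121 + F\right)}$)
$- \frac{1}{j{\left(-159 \right)} + 99703} = - \frac{1}{\frac{11 - -795}{40 \left(121 - 159\right)} + 99703} = - \frac{1}{\frac{11 + 795}{40 \left(-38\right)} + 99703} = - \frac{1}{\frac{1}{40} \left(- \frac{1}{38}\right) 806 + 99703} = - \frac{1}{- \frac{403}{760} + 99703} = - \frac{1}{\frac{75773877}{760}} = \left(-1\right) \frac{760}{75773877} = - \frac{760}{75773877}$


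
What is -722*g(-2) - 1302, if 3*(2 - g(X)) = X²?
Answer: -5350/3 ≈ -1783.3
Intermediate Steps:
g(X) = 2 - X²/3
-722*g(-2) - 1302 = -722*(2 - ⅓*(-2)²) - 1302 = -722*(2 - ⅓*4) - 1302 = -722*(2 - 4/3) - 1302 = -722*⅔ - 1302 = -1444/3 - 1302 = -5350/3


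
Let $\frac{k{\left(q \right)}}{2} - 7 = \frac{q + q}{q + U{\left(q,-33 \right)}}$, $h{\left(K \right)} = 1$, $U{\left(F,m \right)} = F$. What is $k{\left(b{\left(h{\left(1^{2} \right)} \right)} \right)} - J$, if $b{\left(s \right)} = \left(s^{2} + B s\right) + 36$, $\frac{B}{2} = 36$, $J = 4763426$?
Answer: $-4763410$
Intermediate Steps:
$B = 72$ ($B = 2 \cdot 36 = 72$)
$b{\left(s \right)} = 36 + s^{2} + 72 s$ ($b{\left(s \right)} = \left(s^{2} + 72 s\right) + 36 = 36 + s^{2} + 72 s$)
$k{\left(q \right)} = 16$ ($k{\left(q \right)} = 14 + 2 \frac{q + q}{q + q} = 14 + 2 \frac{2 q}{2 q} = 14 + 2 \cdot 2 q \frac{1}{2 q} = 14 + 2 \cdot 1 = 14 + 2 = 16$)
$k{\left(b{\left(h{\left(1^{2} \right)} \right)} \right)} - J = 16 - 4763426 = -4763410$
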